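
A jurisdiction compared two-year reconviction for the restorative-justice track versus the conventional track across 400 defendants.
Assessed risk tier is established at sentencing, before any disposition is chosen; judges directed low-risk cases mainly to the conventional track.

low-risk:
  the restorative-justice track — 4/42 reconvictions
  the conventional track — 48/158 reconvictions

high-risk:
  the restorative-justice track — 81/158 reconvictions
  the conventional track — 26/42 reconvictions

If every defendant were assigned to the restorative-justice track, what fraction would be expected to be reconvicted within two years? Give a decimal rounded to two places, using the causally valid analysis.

the restorative-justice track is lower inside every assessed risk tier stratum but the conventional track is lower in aggregate. Whether to stratify depends on how assessed risk tier relates to the disposition.
Assessed risk tier is set before the disposition has any effect — it is not caused by the disposition — and it independently drives the outcome. That makes it a confounder, so the causal comparison is within assessed risk tier levels.
Standardising the restorative-justice track to the population assessed risk tier mix: 0.500·4/42 + 0.500·81/158 = 0.304.

0.30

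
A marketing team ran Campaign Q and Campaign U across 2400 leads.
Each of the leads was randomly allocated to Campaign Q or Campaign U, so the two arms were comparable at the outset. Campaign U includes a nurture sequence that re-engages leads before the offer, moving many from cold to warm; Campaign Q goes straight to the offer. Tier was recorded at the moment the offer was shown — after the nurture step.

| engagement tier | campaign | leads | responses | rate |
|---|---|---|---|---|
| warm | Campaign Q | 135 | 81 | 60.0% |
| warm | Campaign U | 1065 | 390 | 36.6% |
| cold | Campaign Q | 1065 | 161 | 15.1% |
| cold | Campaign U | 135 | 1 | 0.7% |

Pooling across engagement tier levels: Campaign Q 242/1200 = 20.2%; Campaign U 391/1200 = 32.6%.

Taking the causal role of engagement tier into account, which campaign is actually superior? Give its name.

Campaign U

The engagement tier-specific comparison favours Campaign Q throughout, but the pooled figures favour Campaign U. The question is whether to condition on engagement tier.
Engagement tier is downstream of the campaign. One should not condition on a consequence of treatment, so the overall rates are the right comparison.
Pooled: Campaign Q 20.2% vs Campaign U 32.6%; Campaign U is higher overall.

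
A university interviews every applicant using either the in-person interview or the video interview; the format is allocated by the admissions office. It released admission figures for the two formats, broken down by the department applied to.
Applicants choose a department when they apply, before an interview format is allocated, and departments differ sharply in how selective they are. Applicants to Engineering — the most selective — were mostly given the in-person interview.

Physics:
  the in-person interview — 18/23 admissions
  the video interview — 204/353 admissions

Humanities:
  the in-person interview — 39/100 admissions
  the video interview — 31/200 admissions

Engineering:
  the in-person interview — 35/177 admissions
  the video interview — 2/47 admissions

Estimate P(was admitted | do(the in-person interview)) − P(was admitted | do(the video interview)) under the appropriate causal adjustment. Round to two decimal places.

+0.20

The department-specific comparison favours the in-person interview throughout, but the pooled figures favour the video interview. The question is whether to condition on department.
Here department is a common cause — it drives both which interview format a case falls under and the outcome. The crude comparison mixes populations; the stratum-specific rates are the causally relevant ones.
Adjusting over the population distribution of department: 0.418·(0.783−0.578) + 0.333·(0.390−0.155) + 0.249·(0.198−0.043) = +0.202.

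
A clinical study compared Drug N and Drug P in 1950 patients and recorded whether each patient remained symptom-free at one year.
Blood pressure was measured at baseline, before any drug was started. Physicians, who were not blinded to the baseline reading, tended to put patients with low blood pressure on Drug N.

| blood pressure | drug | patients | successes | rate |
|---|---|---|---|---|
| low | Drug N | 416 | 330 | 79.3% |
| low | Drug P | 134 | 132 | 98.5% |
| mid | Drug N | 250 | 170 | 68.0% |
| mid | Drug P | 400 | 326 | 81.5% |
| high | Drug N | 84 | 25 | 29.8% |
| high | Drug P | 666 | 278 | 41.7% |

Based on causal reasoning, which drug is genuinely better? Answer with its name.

Drug P

The stratified and pooled comparisons disagree (Drug P wins within each blood pressure; Drug N wins overall), so the answer turns on the causal role of blood pressure.
Blood pressure satisfies the back-door criterion: it is not a descendant of the drug, and it blocks the spurious path from drug to outcome. Adjusting for it (i.e., using the within-blood pressure rates) gives the causal effect.
Within each level — low: 79.3% vs 98.5%; mid: 68.0% vs 81.5%; high: 29.8% vs 41.7% — Drug P is higher every time.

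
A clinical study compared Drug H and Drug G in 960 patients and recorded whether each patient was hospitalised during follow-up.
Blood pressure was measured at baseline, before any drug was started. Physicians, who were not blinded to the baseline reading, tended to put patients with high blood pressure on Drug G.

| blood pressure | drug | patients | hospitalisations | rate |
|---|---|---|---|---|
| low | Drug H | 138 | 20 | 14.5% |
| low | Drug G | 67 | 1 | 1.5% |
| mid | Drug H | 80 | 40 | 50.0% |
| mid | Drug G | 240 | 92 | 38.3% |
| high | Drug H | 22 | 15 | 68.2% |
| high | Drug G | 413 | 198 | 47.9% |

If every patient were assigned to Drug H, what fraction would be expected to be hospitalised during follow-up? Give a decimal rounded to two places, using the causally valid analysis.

The blood pressure-specific comparison favours Drug G throughout, but the pooled figures favour Drug H. The question is whether to condition on blood pressure.
Here blood pressure is a common cause — it drives both which drug a case falls under and the outcome. The crude comparison mixes populations; the stratum-specific rates are the causally relevant ones.
Standardising Drug H to the population blood pressure mix: 0.214·20/138 + 0.333·40/80 + 0.453·15/22 = 0.507.

0.51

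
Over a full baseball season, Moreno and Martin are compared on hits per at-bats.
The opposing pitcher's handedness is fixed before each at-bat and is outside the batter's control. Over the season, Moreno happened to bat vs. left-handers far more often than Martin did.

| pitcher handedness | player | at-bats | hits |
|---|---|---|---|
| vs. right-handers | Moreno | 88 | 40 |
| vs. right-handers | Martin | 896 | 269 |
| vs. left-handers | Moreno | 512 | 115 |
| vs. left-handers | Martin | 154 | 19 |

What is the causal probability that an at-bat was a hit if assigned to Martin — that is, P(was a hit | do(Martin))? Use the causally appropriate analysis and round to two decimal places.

0.23

Pitcher handedness satisfies the back-door criterion: it is not a descendant of the player, and it blocks the spurious path from player to outcome. Adjusting for it (i.e., using the within-pitcher handedness rates) gives the causal effect.
Standardising Martin to the population pitcher handedness mix: 0.596·269/896 + 0.404·19/154 = 0.229.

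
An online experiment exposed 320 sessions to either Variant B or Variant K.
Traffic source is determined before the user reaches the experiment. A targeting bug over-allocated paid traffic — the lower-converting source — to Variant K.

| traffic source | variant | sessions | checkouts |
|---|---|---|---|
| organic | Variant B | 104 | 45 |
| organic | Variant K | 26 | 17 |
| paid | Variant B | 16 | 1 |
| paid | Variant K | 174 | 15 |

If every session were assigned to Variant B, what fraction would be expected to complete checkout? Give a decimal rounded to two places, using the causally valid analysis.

0.21

Here traffic source is a common cause — it drives both which variant a case falls under and the outcome. The crude comparison mixes populations; the stratum-specific rates are the causally relevant ones.
Standardising Variant B to the population traffic source mix: 0.406·45/104 + 0.594·1/16 = 0.213.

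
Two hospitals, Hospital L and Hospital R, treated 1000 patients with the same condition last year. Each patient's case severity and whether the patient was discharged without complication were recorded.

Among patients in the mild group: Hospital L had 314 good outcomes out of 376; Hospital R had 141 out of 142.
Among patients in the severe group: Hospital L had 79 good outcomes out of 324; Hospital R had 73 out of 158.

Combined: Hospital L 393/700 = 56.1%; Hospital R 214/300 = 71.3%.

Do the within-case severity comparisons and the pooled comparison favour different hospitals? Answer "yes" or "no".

Within each case severity level (mild 83.5% vs 99.3%; severe 24.4% vs 46.2%), Hospital R has the higher rate every time. Pooled: 56.1% vs 71.3% — Hospital R has the higher rate overall. They agree.

no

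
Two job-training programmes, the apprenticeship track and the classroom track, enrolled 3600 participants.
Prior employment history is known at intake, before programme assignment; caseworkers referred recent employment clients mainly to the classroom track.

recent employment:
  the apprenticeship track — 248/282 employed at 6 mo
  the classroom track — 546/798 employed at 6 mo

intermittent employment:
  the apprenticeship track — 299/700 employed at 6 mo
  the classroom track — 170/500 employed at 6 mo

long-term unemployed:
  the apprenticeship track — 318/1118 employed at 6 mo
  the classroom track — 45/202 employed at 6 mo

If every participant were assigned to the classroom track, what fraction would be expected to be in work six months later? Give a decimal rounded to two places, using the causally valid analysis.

The stratified and pooled comparisons disagree (the apprenticeship track wins within each prior employment history; the classroom track wins overall), so the answer turns on the causal role of prior employment history.
Nothing the programme does changes prior employment history; the imbalance is an allocation artefact. With prior employment history also predicting the outcome, the pooled figure is confounded, and the within-stratum comparison is the causal one.
Standardising the classroom track to the population prior employment history mix: 0.300·546/798 + 0.333·170/500 + 0.367·45/202 = 0.400.

0.40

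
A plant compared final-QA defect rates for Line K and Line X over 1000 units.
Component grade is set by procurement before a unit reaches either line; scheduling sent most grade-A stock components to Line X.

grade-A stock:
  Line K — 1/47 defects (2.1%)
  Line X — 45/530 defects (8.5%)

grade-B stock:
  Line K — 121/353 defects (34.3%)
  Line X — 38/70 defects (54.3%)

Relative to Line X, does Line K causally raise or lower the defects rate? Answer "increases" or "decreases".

decreases

Component grade differs across lines for reasons unrelated to any effect of the line itself, and it separately predicts the outcome — a classic confounder. We must compare within component grade levels.
Within each level — grade-A stock: 2.1% vs 8.5%; grade-B stock: 34.3% vs 54.3% — Line K is lower every time.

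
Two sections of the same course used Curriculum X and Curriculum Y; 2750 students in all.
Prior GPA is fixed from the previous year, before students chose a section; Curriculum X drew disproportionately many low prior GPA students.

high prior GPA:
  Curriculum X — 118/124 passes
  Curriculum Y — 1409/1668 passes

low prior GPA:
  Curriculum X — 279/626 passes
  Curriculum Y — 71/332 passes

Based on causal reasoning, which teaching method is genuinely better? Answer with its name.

Curriculum X

Here prior GPA band is a common cause — it drives both which teaching method a case falls under and the outcome. The crude comparison mixes populations; the stratum-specific rates are the causally relevant ones.
Within each level — high prior GPA: 95.2% vs 84.5%; low prior GPA: 44.6% vs 21.4% — Curriculum X is higher every time.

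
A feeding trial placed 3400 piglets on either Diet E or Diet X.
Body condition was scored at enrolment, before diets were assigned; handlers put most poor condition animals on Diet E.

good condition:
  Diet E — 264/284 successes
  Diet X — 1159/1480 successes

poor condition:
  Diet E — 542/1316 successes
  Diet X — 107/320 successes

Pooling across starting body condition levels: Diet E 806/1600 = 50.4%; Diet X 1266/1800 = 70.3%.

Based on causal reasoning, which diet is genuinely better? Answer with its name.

Diet E

Starting body condition is set before the diet has any effect — it is not caused by the diet — and it independently drives the outcome. That makes it a confounder, so the causal comparison is within starting body condition levels.
Within each level — good condition: 93.0% vs 78.3%; poor condition: 41.2% vs 33.4% — Diet E is higher every time.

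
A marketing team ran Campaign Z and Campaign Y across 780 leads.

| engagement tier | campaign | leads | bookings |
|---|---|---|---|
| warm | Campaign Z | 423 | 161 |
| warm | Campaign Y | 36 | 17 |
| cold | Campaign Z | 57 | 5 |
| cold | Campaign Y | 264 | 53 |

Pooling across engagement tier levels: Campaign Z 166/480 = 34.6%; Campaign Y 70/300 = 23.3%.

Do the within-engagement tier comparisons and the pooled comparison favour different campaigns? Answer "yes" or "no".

Within each engagement tier level (warm 38.1% vs 47.2%; cold 8.8% vs 20.1%), Campaign Y has the higher rate every time. Pooled: 34.6% vs 23.3% — Campaign Z has the higher rate overall. The two comparisons disagree.

yes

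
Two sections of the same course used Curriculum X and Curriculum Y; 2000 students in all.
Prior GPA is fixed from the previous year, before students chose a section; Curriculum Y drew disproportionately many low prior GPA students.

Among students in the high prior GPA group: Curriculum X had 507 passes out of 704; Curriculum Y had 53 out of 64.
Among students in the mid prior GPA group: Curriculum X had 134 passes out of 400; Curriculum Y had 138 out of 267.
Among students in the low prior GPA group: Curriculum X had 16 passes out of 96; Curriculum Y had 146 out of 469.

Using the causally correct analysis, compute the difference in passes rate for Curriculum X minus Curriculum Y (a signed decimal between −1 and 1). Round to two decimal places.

Since prior GPA band is a pre-existing factor (not a product of the teaching method) and it affects the outcome on its own, it is a confounder. The stratified rates, not the pooled rate, identify the causal effect.
Adjusting over the population distribution of prior GPA band: 0.384·(0.720−0.828) + 0.334·(0.335−0.517) + 0.282·(0.167−0.311) = -0.143.

-0.14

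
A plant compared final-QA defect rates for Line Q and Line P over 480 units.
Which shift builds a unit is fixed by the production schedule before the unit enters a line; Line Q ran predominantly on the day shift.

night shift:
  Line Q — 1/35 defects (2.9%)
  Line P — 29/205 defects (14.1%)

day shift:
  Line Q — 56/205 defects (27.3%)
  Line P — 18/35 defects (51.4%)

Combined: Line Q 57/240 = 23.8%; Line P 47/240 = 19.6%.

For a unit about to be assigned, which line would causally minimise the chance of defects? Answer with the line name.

Line Q

Within every shift level Line Q has the lower rate, yet pooled Line P does — Simpson's reversal.
Shift differs across lines for reasons unrelated to any effect of the line itself, and it separately predicts the outcome — a classic confounder. We must compare within shift levels.
Within each level — night shift: 2.9% vs 14.1%; day shift: 27.3% vs 51.4% — Line Q is lower every time.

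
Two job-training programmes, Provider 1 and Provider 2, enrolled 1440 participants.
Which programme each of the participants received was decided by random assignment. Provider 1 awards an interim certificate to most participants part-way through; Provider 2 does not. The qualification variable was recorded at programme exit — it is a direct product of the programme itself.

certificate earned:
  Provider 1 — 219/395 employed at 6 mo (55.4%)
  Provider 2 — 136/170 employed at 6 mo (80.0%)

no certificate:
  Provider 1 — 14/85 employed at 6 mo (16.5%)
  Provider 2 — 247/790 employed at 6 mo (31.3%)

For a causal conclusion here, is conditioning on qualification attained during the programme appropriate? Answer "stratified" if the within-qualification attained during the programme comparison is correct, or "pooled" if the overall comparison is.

pooled

Stratifying would compare programmes among participants the programmes themselves sorted into qualification attained during the programme groups — a form of selection on an intermediate. The unconditioned pooled rates give the total causal effect.
Pooled: Provider 1 48.5% vs Provider 2 39.9%; Provider 1 is higher overall.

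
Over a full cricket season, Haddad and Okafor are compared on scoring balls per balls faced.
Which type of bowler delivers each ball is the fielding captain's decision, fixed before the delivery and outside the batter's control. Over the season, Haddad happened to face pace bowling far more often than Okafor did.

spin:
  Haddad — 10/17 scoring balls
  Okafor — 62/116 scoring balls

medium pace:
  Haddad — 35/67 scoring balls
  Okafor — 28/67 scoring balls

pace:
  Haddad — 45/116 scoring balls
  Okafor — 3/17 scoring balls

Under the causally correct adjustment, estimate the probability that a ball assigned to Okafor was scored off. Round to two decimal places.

0.38

Haddad is higher inside every bowling type stratum but Okafor is higher in aggregate. Whether to stratify depends on how bowling type relates to the player.
Bowling type satisfies the back-door criterion: it is not a descendant of the player, and it blocks the spurious path from player to outcome. Adjusting for it (i.e., using the within-bowling type rates) gives the causal effect.
Standardising Okafor to the population bowling type mix: 0.333·62/116 + 0.335·28/67 + 0.333·3/17 = 0.376.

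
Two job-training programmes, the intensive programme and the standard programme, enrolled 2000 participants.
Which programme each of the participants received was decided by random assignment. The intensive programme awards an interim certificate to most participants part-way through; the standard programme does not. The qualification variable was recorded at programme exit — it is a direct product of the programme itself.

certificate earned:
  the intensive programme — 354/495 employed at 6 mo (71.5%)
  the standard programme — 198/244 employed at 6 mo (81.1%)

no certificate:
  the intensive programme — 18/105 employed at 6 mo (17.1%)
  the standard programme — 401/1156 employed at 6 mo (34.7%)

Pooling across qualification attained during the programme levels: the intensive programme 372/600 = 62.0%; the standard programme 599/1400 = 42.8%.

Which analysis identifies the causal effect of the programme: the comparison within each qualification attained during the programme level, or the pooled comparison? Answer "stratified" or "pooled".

pooled

Within every qualification attained during the programme level the standard programme has the higher rate, yet pooled the intensive programme does — Simpson's reversal.
Qualification attained during the programme here is a post-treatment variable shaped by the programme; conditioning on it would introduce bias rather than remove it. The overall comparison is the causal one.
Pooled: the intensive programme 62.0% vs the standard programme 42.8%; the intensive programme is higher overall.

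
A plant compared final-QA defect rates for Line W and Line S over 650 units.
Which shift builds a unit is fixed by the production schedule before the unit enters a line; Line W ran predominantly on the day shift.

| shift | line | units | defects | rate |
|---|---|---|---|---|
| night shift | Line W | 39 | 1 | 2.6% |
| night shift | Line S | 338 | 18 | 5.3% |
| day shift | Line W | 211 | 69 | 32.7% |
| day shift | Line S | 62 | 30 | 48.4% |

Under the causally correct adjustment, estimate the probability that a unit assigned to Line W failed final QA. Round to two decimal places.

The stratified and pooled comparisons disagree (Line W wins within each shift; Line S wins overall), so the answer turns on the causal role of shift.
Shift is set before the line has any effect — it is not caused by the line — and it independently drives the outcome. That makes it a confounder, so the causal comparison is within shift levels.
Standardising Line W to the population shift mix: 0.580·1/39 + 0.420·69/211 = 0.152.

0.15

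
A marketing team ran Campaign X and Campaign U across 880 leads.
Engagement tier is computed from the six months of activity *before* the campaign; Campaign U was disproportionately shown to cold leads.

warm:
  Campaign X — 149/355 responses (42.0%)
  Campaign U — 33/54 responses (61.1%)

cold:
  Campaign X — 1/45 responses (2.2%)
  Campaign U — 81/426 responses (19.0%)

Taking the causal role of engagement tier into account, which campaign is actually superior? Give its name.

Campaign U

Engagement tier differs across campaigns for reasons unrelated to any effect of the campaign itself, and it separately predicts the outcome — a classic confounder. We must compare within engagement tier levels.
Within each level — warm: 42.0% vs 61.1%; cold: 2.2% vs 19.0% — Campaign U is higher every time.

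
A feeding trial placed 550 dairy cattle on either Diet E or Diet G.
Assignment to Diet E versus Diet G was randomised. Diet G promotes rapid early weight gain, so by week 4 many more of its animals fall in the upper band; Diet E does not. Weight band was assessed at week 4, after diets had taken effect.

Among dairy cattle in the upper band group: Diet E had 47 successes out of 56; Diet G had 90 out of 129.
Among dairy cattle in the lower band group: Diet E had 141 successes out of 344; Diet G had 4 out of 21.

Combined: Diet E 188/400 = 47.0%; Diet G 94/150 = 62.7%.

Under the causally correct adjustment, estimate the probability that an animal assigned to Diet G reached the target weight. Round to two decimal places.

0.63

Week-4 weight band lies on the pathway diet → week-4 weight band → outcome, so adjusting for it blocks the indirect effect. For the total causal effect of diet, use the unadjusted pooled rates.
So P(outcome | do(Diet G)) is just the pooled rate for Diet G: 94/150 = 0.627.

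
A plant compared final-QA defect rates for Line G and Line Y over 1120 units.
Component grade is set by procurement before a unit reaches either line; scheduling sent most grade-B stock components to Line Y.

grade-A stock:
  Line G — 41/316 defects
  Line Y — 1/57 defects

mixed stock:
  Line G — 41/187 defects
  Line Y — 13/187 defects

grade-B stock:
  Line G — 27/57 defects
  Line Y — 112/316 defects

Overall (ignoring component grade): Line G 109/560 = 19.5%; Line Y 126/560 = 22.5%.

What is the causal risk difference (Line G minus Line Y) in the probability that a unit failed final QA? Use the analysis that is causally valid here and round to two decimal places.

+0.13

The imbalance in component grade arose from how units were allocated, not from anything the line did; and component grade independently affects the outcome. The pooled gap is confounded — condition on component grade.
Adjusting over the population distribution of component grade: 0.333·(0.130−0.018) + 0.334·(0.219−0.070) + 0.333·(0.474−0.354) = +0.127.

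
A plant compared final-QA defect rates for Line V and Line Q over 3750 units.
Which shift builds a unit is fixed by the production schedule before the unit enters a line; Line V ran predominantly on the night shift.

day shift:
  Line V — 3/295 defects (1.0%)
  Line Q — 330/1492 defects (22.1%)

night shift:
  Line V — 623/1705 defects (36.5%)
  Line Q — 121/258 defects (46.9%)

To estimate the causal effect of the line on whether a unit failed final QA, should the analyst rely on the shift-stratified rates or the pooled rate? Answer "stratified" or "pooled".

Shift is set before the line has any effect — it is not caused by the line — and it independently drives the outcome. That makes it a confounder, so the causal comparison is within shift levels.
Within each level — day shift: 1.0% vs 22.1%; night shift: 36.5% vs 46.9% — Line V is lower every time.

stratified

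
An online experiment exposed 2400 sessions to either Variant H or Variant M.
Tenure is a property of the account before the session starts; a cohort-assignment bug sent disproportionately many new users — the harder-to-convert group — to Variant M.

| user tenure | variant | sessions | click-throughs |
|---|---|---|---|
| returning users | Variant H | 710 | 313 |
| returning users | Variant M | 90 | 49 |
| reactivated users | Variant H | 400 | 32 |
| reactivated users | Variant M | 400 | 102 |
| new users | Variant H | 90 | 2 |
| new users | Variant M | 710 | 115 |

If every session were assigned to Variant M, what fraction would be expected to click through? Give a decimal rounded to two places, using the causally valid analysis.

0.32

The stratified and pooled comparisons disagree (Variant M wins within each user tenure; Variant H wins overall), so the answer turns on the causal role of user tenure.
Since user tenure is a pre-existing factor (not a product of the variant) and it affects the outcome on its own, it is a confounder. The stratified rates, not the pooled rate, identify the causal effect.
Standardising Variant M to the population user tenure mix: 0.333·49/90 + 0.333·102/400 + 0.333·115/710 = 0.320.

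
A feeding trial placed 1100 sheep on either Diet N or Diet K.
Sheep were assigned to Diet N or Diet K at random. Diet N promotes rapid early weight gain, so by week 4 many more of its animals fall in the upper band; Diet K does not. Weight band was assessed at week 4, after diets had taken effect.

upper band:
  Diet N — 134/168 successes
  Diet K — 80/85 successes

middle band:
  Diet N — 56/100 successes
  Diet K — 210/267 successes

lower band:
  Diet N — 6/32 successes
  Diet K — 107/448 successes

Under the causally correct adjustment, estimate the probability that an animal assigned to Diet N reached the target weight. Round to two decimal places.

0.65

Stratifying would compare diets among sheep the diets themselves sorted into week-4 weight band groups — a form of selection on an intermediate. The unconditioned pooled rates give the total causal effect.
So P(outcome | do(Diet N)) is just the pooled rate for Diet N: 196/300 = 0.653.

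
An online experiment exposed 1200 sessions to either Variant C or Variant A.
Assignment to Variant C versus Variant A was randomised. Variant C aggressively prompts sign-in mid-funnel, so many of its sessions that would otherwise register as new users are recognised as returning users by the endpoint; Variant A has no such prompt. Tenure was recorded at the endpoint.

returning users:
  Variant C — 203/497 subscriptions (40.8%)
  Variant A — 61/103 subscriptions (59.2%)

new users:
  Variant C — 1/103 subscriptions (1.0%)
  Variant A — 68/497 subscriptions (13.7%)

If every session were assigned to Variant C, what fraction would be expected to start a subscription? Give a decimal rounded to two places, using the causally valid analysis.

Because the variant influences user tenure, user tenure is a post-treatment mediator, not a confounder. Stratifying on it would bias the estimate; the causal effect is the crude pooled difference.
So P(outcome | do(Variant C)) is just the pooled rate for Variant C: 204/600 = 0.340.

0.34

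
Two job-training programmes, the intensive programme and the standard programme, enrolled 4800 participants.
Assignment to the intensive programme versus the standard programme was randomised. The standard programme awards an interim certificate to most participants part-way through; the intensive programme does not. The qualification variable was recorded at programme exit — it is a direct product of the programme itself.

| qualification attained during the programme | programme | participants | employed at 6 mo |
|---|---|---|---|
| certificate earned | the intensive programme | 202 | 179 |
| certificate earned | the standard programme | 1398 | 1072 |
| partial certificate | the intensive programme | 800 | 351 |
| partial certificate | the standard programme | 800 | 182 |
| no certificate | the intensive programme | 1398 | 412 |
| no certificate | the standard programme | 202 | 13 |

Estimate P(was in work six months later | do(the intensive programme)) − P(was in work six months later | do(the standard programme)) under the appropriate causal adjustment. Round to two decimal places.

The qualification attained during the programme-specific comparison favours the intensive programme throughout, but the pooled figures favour the standard programme. The question is whether to condition on qualification attained during the programme.
Because the programme influences qualification attained during the programme, qualification attained during the programme is a post-treatment mediator, not a confounder. Stratifying on it would bias the estimate; the causal effect is the crude pooled difference.
The causal difference is the pooled difference: 0.393 − 0.528 = -0.135.

-0.14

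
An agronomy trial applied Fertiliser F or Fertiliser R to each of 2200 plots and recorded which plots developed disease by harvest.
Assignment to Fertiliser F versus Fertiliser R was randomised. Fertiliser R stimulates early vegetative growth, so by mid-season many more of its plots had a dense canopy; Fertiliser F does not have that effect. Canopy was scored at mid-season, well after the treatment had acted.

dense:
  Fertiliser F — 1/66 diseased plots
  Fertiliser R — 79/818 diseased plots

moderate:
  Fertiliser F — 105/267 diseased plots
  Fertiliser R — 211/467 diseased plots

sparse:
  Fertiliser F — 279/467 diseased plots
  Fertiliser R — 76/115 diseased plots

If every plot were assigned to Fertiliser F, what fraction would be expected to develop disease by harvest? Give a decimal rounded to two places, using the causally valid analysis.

0.48

Fertiliser F is lower inside every mid-season canopy stratum but Fertiliser R is lower in aggregate. Whether to stratify depends on how mid-season canopy relates to the fertiliser.
Mid-season canopy here is a post-treatment variable shaped by the fertiliser; conditioning on it would introduce bias rather than remove it. The overall comparison is the causal one.
So P(outcome | do(Fertiliser F)) is just the pooled rate for Fertiliser F: 385/800 = 0.481.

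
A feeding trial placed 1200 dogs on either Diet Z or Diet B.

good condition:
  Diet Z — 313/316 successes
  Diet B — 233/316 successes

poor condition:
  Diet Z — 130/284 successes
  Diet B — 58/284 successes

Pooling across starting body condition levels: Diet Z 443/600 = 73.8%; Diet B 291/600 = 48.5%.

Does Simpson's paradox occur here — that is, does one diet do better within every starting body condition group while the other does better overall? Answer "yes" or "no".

no

Within each starting body condition level (good condition 99.1% vs 73.7%; poor condition 45.8% vs 20.4%), Diet Z has the higher rate every time. Pooled: 73.8% vs 48.5% — Diet Z has the higher rate overall. They agree.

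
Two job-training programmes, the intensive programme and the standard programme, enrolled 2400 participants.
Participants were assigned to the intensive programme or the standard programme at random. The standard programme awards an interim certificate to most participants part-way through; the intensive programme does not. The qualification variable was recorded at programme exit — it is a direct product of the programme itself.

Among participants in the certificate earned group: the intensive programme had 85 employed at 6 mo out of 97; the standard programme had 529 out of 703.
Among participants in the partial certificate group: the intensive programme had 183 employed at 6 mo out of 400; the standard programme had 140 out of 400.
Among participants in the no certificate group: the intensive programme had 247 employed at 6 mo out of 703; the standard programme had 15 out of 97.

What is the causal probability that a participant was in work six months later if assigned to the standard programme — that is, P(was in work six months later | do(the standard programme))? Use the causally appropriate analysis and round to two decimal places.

The qualification attained during the programme-specific comparison favours the intensive programme throughout, but the pooled figures favour the standard programme. The question is whether to condition on qualification attained during the programme.
Stratifying would compare programmes among participants the programmes themselves sorted into qualification attained during the programme groups — a form of selection on an intermediate. The unconditioned pooled rates give the total causal effect.
So P(outcome | do(the standard programme)) is just the pooled rate for the standard programme: 684/1200 = 0.570.

0.57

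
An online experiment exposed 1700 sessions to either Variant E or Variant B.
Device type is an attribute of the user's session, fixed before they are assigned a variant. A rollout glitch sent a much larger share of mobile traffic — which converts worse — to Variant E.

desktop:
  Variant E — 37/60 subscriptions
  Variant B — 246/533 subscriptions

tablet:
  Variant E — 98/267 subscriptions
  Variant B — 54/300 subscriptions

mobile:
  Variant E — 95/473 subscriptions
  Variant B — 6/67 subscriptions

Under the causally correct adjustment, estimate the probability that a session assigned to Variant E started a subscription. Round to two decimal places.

The device type-specific comparison favours Variant E throughout, but the pooled figures favour Variant B. The question is whether to condition on device type.
Nothing the variant does changes device type; the imbalance is an allocation artefact. With device type also predicting the outcome, the pooled figure is confounded, and the within-stratum comparison is the causal one.
Standardising Variant E to the population device type mix: 0.349·37/60 + 0.334·98/267 + 0.318·95/473 = 0.401.

0.40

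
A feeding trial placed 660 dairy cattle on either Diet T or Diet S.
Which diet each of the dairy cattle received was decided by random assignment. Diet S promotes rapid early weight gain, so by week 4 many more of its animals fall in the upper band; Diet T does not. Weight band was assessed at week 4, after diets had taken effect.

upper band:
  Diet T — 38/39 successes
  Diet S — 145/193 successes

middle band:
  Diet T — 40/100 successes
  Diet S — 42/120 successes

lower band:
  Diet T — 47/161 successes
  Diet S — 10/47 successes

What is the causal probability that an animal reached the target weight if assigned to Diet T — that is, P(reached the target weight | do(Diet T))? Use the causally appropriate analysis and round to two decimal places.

Week-4 weight band here is a post-treatment variable shaped by the diet; conditioning on it would introduce bias rather than remove it. The overall comparison is the causal one.
So P(outcome | do(Diet T)) is just the pooled rate for Diet T: 125/300 = 0.417.

0.42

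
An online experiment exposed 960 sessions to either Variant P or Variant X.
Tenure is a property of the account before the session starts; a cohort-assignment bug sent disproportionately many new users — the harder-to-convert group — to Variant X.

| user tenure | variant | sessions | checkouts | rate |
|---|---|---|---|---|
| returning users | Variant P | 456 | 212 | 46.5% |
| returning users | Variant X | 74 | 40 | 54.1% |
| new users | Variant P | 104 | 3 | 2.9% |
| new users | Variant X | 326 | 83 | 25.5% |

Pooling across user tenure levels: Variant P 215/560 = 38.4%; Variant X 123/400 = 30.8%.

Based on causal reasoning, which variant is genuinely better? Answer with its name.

Variant X

Variant X is higher inside every user tenure stratum but Variant P is higher in aggregate. Whether to stratify depends on how user tenure relates to the variant.
User tenure is set before the variant has any effect — it is not caused by the variant — and it independently drives the outcome. That makes it a confounder, so the causal comparison is within user tenure levels.
Within each level — returning users: 46.5% vs 54.1%; new users: 2.9% vs 25.5% — Variant X is higher every time.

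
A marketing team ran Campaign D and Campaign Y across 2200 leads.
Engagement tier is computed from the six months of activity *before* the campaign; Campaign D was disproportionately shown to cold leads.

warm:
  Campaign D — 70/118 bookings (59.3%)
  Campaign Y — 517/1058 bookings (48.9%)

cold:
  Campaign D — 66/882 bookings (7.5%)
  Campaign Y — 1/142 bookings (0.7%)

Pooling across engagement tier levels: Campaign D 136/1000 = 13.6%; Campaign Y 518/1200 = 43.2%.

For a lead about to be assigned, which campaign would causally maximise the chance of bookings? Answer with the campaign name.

Here engagement tier is a common cause — it drives both which campaign a case falls under and the outcome. The crude comparison mixes populations; the stratum-specific rates are the causally relevant ones.
Within each level — warm: 59.3% vs 48.9%; cold: 7.5% vs 0.7% — Campaign D is higher every time.

Campaign D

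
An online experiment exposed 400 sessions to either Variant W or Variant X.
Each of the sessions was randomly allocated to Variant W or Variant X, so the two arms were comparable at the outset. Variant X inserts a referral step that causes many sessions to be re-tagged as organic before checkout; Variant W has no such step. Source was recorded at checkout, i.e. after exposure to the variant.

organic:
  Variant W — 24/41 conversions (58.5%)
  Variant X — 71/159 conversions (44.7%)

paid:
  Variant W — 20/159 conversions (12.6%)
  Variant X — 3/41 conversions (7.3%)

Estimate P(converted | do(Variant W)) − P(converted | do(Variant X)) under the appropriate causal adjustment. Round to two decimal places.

-0.15

Within every traffic source level Variant W has the higher rate, yet pooled Variant X does — Simpson's reversal.
Stratifying would compare variants among sessions the variants themselves sorted into traffic source groups — a form of selection on an intermediate. The unconditioned pooled rates give the total causal effect.
The causal difference is the pooled difference: 0.220 − 0.370 = -0.150.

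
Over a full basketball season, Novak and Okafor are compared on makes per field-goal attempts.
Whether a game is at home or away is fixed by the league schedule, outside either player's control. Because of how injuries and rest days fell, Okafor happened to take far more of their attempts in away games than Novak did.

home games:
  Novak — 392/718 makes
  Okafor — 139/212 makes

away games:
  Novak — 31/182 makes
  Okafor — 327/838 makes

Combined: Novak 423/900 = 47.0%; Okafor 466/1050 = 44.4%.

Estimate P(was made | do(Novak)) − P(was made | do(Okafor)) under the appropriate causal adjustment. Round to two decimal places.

Game venue differs across players for reasons unrelated to any effect of the player itself, and it separately predicts the outcome — a classic confounder. We must compare within game venue levels.
Adjusting over the population distribution of game venue: 0.477·(0.546−0.656) + 0.523·(0.170−0.390) = -0.167.

-0.17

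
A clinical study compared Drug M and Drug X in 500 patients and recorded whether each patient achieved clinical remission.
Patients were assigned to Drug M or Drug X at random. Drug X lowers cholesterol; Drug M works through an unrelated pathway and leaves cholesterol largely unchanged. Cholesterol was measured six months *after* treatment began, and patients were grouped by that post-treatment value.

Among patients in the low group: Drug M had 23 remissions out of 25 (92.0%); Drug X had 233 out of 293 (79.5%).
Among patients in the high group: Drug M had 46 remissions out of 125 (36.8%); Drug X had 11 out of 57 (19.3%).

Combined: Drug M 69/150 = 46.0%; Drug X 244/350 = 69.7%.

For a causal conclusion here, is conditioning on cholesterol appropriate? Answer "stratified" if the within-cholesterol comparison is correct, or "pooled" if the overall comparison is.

pooled

Within every cholesterol level Drug M has the higher rate, yet pooled Drug X does — Simpson's reversal.
Because the drug influences cholesterol, cholesterol is a post-treatment mediator, not a confounder. Stratifying on it would bias the estimate; the causal effect is the crude pooled difference.
Pooled: Drug M 46.0% vs Drug X 69.7%; Drug X is higher overall.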